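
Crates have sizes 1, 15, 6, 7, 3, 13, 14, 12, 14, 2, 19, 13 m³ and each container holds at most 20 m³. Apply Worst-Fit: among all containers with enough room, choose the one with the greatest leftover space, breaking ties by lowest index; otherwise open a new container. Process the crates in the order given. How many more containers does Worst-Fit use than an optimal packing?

Worst-Fit: [1,15] [6,7,3] [13] [14] [12,2] [14] [19] [13] → 8 containers.
7 crates exceed 10 m³ (half the capacity), and no two of those can share a container, so at least 7 containers are needed.
An optimal packing achieves that bound: [19,1] [15,3,2] [14,6] [14] [13,7] [13] [12] → 7 containers.
Excess: 8 − 7 = 1.

1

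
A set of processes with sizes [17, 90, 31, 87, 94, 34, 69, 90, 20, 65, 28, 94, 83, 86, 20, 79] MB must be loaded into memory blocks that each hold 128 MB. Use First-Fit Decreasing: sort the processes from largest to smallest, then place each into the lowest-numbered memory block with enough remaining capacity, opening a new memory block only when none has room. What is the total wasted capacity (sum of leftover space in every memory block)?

Sorted descending: 94, 94, 90, 90, 87, 86, 83, 79, 69, 65, 34, 31, 28, 20, 20, 17.
Put 94 MB in memory block 1; 34 MB remain.
Put 94 MB in memory block 2; 34 MB remain.
Put 90 MB in memory block 3; 38 MB remain.
Put 90 MB in memory block 4; 38 MB remain.
Put 87 MB in memory block 5; 41 MB remain.
Put 86 MB in memory block 6; 42 MB remain.
Put 83 MB in memory block 7; 45 MB remain.
Put 79 MB in memory block 8; 49 MB remain.
Put 69 MB in memory block 9; 59 MB remain.
Put 65 MB in memory block 10; 63 MB remain.
Put 34 MB in memory block 1; 0 MB remain.
Put 31 MB in memory block 2; 3 MB remain.
Put 28 MB in memory block 3; 10 MB remain.
Put 20 MB in memory block 4; 18 MB remain.
Put 20 MB in memory block 5; 21 MB remain.
Put 17 MB in memory block 4; 1 MB remain.
10 memory blocks × 128 MB = 1280 MB; used 987 MB; unused 293 MB.

293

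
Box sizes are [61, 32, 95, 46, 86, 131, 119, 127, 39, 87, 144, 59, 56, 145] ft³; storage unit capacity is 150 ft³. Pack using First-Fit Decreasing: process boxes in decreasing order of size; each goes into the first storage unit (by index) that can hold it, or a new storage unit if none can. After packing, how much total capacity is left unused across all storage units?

Sorted descending: 145, 144, 131, 127, 119, 95, 87, 86, 61, 59, 56, 46, 39, 32.
Put 145 ft³ in storage unit 1; 5 ft³ remain.
Put 144 ft³ in storage unit 2; 6 ft³ remain.
Put 131 ft³ in storage unit 3; 19 ft³ remain.
Put 127 ft³ in storage unit 4; 23 ft³ remain.
Put 119 ft³ in storage unit 5; 31 ft³ remain.
Put 95 ft³ in storage unit 6; 55 ft³ remain.
Put 87 ft³ in storage unit 7; 63 ft³ remain.
Put 86 ft³ in storage unit 8; 64 ft³ remain.
Put 61 ft³ in storage unit 7; 2 ft³ remain.
Put 59 ft³ in storage unit 8; 5 ft³ remain.
Put 56 ft³ in storage unit 9; 94 ft³ remain.
Put 46 ft³ in storage unit 6; 9 ft³ remain.
Put 39 ft³ in storage unit 9; 55 ft³ remain.
Put 32 ft³ in storage unit 9; 23 ft³ remain.
9 storage units × 150 ft³ = 1350 ft³; used 1227 ft³; unused 123 ft³.

123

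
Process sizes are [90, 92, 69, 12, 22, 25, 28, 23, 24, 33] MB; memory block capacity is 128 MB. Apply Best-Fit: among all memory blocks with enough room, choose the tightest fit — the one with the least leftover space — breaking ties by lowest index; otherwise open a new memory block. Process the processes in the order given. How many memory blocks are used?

4

Put 90 MB in memory block 1; 38 MB remain.
Put 92 MB in memory block 2; 36 MB remain.
Put 69 MB in memory block 3; 59 MB remain.
Put 12 MB in memory block 2; 24 MB remain.
Put 22 MB in memory block 2; 2 MB remain.
Put 25 MB in memory block 1; 13 MB remain.
Put 28 MB in memory block 3; 31 MB remain.
Put 23 MB in memory block 3; 8 MB remain.
Put 24 MB in memory block 4; 104 MB remain.
Put 33 MB in memory block 4; 71 MB remain.
Final memory blocks: [90,25] [92,12,22] [69,28,23] [24,33].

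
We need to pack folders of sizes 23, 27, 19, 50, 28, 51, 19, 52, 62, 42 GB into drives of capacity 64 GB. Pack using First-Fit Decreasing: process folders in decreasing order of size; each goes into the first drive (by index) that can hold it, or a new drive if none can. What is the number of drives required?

Sorted descending: 62, 52, 51, 50, 42, 28, 27, 23, 19, 19.
Put 62 GB in drive 1; 2 GB remain.
Put 52 GB in drive 2; 12 GB remain.
Put 51 GB in drive 3; 13 GB remain.
Put 50 GB in drive 4; 14 GB remain.
Put 42 GB in drive 5; 22 GB remain.
Put 28 GB in drive 6; 36 GB remain.
Put 27 GB in drive 6; 9 GB remain.
Put 23 GB in drive 7; 41 GB remain.
Put 19 GB in drive 5; 3 GB remain.
Put 19 GB in drive 7; 22 GB remain.

7 drives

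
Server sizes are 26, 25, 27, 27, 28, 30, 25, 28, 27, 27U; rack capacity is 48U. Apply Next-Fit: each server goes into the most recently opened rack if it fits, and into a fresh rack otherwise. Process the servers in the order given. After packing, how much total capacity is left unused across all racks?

210

rack 1: place 26U, 22U left
rack 2: place 25U, 23U left
rack 3: place 27U, 21U left
rack 4: place 27U, 21U left
rack 5: place 28U, 20U left
rack 6: place 30U, 18U left
rack 7: place 25U, 23U left
rack 8: place 28U, 20U left
rack 9: place 27U, 21U left
rack 10: place 27U, 21U left
10 racks × 48U = 480U; used 270U; unused 210U.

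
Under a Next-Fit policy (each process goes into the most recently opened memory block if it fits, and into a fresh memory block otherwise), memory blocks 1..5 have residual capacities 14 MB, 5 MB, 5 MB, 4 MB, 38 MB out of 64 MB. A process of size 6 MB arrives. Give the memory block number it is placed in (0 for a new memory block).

Next-Fit only looks at memory block 5, which has 38 MB free.
6 MB fits there.

5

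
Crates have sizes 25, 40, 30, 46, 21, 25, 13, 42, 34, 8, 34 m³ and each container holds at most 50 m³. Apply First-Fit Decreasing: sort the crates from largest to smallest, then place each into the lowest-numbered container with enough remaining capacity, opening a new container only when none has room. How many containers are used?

8 containers

Sorted descending: 46, 42, 40, 34, 34, 30, 25, 25, 21, 13, 8.
46 m³ → container 1 (remaining 4 m³)
42 m³ → container 2 (remaining 8 m³)
40 m³ → container 3 (remaining 10 m³)
34 m³ → container 4 (remaining 16 m³)
34 m³ → container 5 (remaining 16 m³)
30 m³ → container 6 (remaining 20 m³)
25 m³ → container 7 (remaining 25 m³)
25 m³ → container 7 (remaining 0 m³)
21 m³ → container 8 (remaining 29 m³)
13 m³ → container 4 (remaining 3 m³)
8 m³ → container 2 (remaining 0 m³)
Final containers: [46] [42,8] [40] [34,13] [34] [30] [25,25] [21].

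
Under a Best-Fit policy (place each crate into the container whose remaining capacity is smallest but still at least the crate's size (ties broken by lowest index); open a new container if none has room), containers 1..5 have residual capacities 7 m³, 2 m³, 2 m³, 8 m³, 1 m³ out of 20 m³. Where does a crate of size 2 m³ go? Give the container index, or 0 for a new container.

Containers with room: container 1 (7 m³), container 2 (2 m³), container 3 (2 m³), container 4 (8 m³).
Tightest fit is container 2 with 2 m³ free.

2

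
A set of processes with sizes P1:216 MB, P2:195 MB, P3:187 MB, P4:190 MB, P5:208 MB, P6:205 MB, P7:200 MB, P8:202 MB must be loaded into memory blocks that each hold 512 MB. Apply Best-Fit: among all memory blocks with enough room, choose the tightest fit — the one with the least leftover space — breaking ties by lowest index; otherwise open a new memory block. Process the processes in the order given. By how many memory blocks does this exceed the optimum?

0

Best-Fit: [216,195] [187,190] [208,205] [200,202] → 4 memory blocks.
Total size 1603 MB; any packing needs at least ⌈1603/512⌉ = 4 memory blocks.
So 4 is already optimal.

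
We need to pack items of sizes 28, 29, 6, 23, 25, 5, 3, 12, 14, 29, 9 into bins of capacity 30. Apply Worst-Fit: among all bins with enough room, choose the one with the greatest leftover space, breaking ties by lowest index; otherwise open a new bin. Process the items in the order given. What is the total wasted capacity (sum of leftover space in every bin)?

27

bin 1: place 28, 2 left
bin 2: place 29, 1 left
bin 3: place 6, 24 left
bin 3: place 23, 1 left
bin 4: place 25, 5 left
bin 4: place 5, 0 left
bin 5: place 3, 27 left
bin 5: place 12, 15 left
bin 5: place 14, 1 left
bin 6: place 29, 1 left
bin 7: place 9, 21 left
7 bins × 30 = 210; used 183; unused 27.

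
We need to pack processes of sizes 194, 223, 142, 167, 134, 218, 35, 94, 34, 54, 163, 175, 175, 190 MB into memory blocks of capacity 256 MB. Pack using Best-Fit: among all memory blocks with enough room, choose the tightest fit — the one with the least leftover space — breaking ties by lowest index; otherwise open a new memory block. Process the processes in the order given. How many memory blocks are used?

10

memory block 1: place 194 MB, 62 MB left
memory block 2: place 223 MB, 33 MB left
memory block 3: place 142 MB, 114 MB left
memory block 4: place 167 MB, 89 MB left
memory block 5: place 134 MB, 122 MB left
memory block 6: place 218 MB, 38 MB left
memory block 6: place 35 MB, 3 MB left
memory block 3: place 94 MB, 20 MB left
memory block 1: place 34 MB, 28 MB left
memory block 4: place 54 MB, 35 MB left
memory block 7: place 163 MB, 93 MB left
memory block 8: place 175 MB, 81 MB left
memory block 9: place 175 MB, 81 MB left
memory block 10: place 190 MB, 66 MB left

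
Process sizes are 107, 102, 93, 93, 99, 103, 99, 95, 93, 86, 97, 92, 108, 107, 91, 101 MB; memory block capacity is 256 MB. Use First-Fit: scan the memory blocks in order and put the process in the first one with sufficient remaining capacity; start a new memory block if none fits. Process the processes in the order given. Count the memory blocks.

107 MB → memory block 1 (remaining 149 MB)
102 MB → memory block 1 (remaining 47 MB)
93 MB → memory block 2 (remaining 163 MB)
93 MB → memory block 2 (remaining 70 MB)
99 MB → memory block 3 (remaining 157 MB)
103 MB → memory block 3 (remaining 54 MB)
99 MB → memory block 4 (remaining 157 MB)
95 MB → memory block 4 (remaining 62 MB)
93 MB → memory block 5 (remaining 163 MB)
86 MB → memory block 5 (remaining 77 MB)
97 MB → memory block 6 (remaining 159 MB)
92 MB → memory block 6 (remaining 67 MB)
108 MB → memory block 7 (remaining 148 MB)
107 MB → memory block 7 (remaining 41 MB)
91 MB → memory block 8 (remaining 165 MB)
101 MB → memory block 8 (remaining 64 MB)

8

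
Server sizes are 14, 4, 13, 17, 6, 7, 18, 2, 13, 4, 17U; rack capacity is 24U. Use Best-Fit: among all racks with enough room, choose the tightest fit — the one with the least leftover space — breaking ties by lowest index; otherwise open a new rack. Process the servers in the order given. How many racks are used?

6

14U → rack 1 (remaining 10U)
4U → rack 1 (remaining 6U)
13U → rack 2 (remaining 11U)
17U → rack 3 (remaining 7U)
6U → rack 1 (remaining 0U)
7U → rack 3 (remaining 0U)
18U → rack 4 (remaining 6U)
2U → rack 4 (remaining 4U)
13U → rack 5 (remaining 11U)
4U → rack 4 (remaining 0U)
17U → rack 6 (remaining 7U)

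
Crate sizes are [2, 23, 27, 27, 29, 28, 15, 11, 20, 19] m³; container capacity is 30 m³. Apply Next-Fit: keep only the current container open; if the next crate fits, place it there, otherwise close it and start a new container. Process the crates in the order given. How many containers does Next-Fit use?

Put 2 m³ in container 1; 28 m³ remain.
Put 23 m³ in container 1; 5 m³ remain.
Put 27 m³ in container 2; 3 m³ remain.
Put 27 m³ in container 3; 3 m³ remain.
Put 29 m³ in container 4; 1 m³ remain.
Put 28 m³ in container 5; 2 m³ remain.
Put 15 m³ in container 6; 15 m³ remain.
Put 11 m³ in container 6; 4 m³ remain.
Put 20 m³ in container 7; 10 m³ remain.
Put 19 m³ in container 8; 11 m³ remain.

8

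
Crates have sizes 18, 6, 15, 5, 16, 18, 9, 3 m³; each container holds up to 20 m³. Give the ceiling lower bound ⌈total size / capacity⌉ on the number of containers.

Total size = 18 + 6 + 15 + 5 + 16 + 18 + 9 + 3 = 90 m³.
⌈90 / 20⌉ = 5.

5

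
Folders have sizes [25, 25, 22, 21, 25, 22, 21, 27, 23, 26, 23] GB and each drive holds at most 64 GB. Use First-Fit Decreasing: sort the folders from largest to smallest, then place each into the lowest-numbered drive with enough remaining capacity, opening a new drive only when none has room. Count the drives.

5

Sorted descending: 27, 26, 25, 25, 25, 23, 23, 22, 22, 21, 21.
drive 1: place 27 GB, 37 GB left
drive 1: place 26 GB, 11 GB left
drive 2: place 25 GB, 39 GB left
drive 2: place 25 GB, 14 GB left
drive 3: place 25 GB, 39 GB left
drive 3: place 23 GB, 16 GB left
drive 4: place 23 GB, 41 GB left
drive 4: place 22 GB, 19 GB left
drive 5: place 22 GB, 42 GB left
drive 5: place 21 GB, 21 GB left
drive 5: place 21 GB, 0 GB left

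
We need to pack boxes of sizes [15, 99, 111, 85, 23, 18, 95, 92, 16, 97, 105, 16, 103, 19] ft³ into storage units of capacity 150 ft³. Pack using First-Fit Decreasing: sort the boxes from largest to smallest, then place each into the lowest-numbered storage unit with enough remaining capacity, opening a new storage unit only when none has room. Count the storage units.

8 storage units

Sorted descending: 111, 105, 103, 99, 97, 95, 92, 85, 23, 19, 18, 16, 16, 15.
Put 111 ft³ in storage unit 1; 39 ft³ remain.
Put 105 ft³ in storage unit 2; 45 ft³ remain.
Put 103 ft³ in storage unit 3; 47 ft³ remain.
Put 99 ft³ in storage unit 4; 51 ft³ remain.
Put 97 ft³ in storage unit 5; 53 ft³ remain.
Put 95 ft³ in storage unit 6; 55 ft³ remain.
Put 92 ft³ in storage unit 7; 58 ft³ remain.
Put 85 ft³ in storage unit 8; 65 ft³ remain.
Put 23 ft³ in storage unit 1; 16 ft³ remain.
Put 19 ft³ in storage unit 2; 26 ft³ remain.
Put 18 ft³ in storage unit 2; 8 ft³ remain.
Put 16 ft³ in storage unit 1; 0 ft³ remain.
Put 16 ft³ in storage unit 3; 31 ft³ remain.
Put 15 ft³ in storage unit 3; 16 ft³ remain.
Final storage units: [111,23,16] [105,19,18] [103,16,15] [99] [97] [95] [92] [85].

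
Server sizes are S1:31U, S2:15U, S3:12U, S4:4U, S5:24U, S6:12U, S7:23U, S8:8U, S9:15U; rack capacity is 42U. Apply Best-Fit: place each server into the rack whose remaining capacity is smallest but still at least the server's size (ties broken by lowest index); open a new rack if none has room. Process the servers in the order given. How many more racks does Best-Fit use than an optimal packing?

0

Best-Fit: [31,4] [15,12,12] [24,8] [23,15] → 4 racks.
Total size 144U; any packing needs at least ⌈144/42⌉ = 4 racks.
So 4 is already optimal.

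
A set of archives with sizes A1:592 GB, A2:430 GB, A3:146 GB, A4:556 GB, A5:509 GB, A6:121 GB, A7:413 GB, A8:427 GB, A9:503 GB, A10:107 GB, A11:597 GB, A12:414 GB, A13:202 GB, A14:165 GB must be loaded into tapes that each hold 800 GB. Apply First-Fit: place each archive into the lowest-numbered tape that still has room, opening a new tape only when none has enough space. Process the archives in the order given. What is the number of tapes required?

A1 (592 GB) → tape 1 (remaining 208 GB)
A2 (430 GB) → tape 2 (remaining 370 GB)
A3 (146 GB) → tape 1 (remaining 62 GB)
A4 (556 GB) → tape 3 (remaining 244 GB)
A5 (509 GB) → tape 4 (remaining 291 GB)
A6 (121 GB) → tape 2 (remaining 249 GB)
A7 (413 GB) → tape 5 (remaining 387 GB)
A8 (427 GB) → tape 6 (remaining 373 GB)
A9 (503 GB) → tape 7 (remaining 297 GB)
A10 (107 GB) → tape 2 (remaining 142 GB)
A11 (597 GB) → tape 8 (remaining 203 GB)
A12 (414 GB) → tape 9 (remaining 386 GB)
A13 (202 GB) → tape 3 (remaining 42 GB)
A14 (165 GB) → tape 4 (remaining 126 GB)

9 tapes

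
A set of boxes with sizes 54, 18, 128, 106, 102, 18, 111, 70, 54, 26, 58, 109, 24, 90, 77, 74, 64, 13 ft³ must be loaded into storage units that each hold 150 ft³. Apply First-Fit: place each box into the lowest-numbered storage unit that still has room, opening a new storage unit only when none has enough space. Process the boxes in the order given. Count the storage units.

10

54 ft³ → storage unit 1 (remaining 96 ft³)
18 ft³ → storage unit 1 (remaining 78 ft³)
128 ft³ → storage unit 2 (remaining 22 ft³)
106 ft³ → storage unit 3 (remaining 44 ft³)
102 ft³ → storage unit 4 (remaining 48 ft³)
18 ft³ → storage unit 1 (remaining 60 ft³)
111 ft³ → storage unit 5 (remaining 39 ft³)
70 ft³ → storage unit 6 (remaining 80 ft³)
54 ft³ → storage unit 1 (remaining 6 ft³)
26 ft³ → storage unit 3 (remaining 18 ft³)
58 ft³ → storage unit 6 (remaining 22 ft³)
109 ft³ → storage unit 7 (remaining 41 ft³)
24 ft³ → storage unit 4 (remaining 24 ft³)
90 ft³ → storage unit 8 (remaining 60 ft³)
77 ft³ → storage unit 9 (remaining 73 ft³)
74 ft³ → storage unit 10 (remaining 76 ft³)
64 ft³ → storage unit 9 (remaining 9 ft³)
13 ft³ → storage unit 2 (remaining 9 ft³)
Final storage units: [54,18,18,54] [128,13] [106,26] [102,24] [111] [70,58] [109] [90] [77,64] [74].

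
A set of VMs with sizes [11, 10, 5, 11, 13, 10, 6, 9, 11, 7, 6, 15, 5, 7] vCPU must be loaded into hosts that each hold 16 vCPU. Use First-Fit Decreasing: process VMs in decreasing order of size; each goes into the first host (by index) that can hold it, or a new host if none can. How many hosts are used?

Sorted descending: 15, 13, 11, 11, 11, 10, 10, 9, 7, 7, 6, 6, 5, 5.
Put 15 vCPU in host 1; 1 vCPU remain.
Put 13 vCPU in host 2; 3 vCPU remain.
Put 11 vCPU in host 3; 5 vCPU remain.
Put 11 vCPU in host 4; 5 vCPU remain.
Put 11 vCPU in host 5; 5 vCPU remain.
Put 10 vCPU in host 6; 6 vCPU remain.
Put 10 vCPU in host 7; 6 vCPU remain.
Put 9 vCPU in host 8; 7 vCPU remain.
Put 7 vCPU in host 8; 0 vCPU remain.
Put 7 vCPU in host 9; 9 vCPU remain.
Put 6 vCPU in host 6; 0 vCPU remain.
Put 6 vCPU in host 7; 0 vCPU remain.
Put 5 vCPU in host 3; 0 vCPU remain.
Put 5 vCPU in host 4; 0 vCPU remain.
Final hosts: [15] [13] [11,5] [11,5] [11] [10,6] [10,6] [9,7] [7].

9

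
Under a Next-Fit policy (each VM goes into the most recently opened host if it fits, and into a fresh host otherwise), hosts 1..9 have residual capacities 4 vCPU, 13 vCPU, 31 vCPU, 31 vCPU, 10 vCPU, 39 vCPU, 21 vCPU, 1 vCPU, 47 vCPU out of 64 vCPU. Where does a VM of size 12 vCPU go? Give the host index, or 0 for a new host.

Next-Fit only looks at host 9, which has 47 vCPU free.
12 vCPU fits there.

9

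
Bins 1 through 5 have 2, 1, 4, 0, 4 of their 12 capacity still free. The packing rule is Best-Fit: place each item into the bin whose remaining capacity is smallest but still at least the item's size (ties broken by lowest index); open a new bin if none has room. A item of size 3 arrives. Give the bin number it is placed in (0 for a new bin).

3

Bins with room: bin 3 (4), bin 5 (4).
Tightest fit is bin 3 with 4 free.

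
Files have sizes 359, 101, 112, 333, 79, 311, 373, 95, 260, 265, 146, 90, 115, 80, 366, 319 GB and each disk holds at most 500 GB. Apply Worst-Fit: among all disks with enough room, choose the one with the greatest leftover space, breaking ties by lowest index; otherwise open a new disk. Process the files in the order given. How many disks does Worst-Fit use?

Put 359 GB in disk 1; 141 GB remain.
Put 101 GB in disk 1; 40 GB remain.
Put 112 GB in disk 2; 388 GB remain.
Put 333 GB in disk 2; 55 GB remain.
Put 79 GB in disk 3; 421 GB remain.
Put 311 GB in disk 3; 110 GB remain.
Put 373 GB in disk 4; 127 GB remain.
Put 95 GB in disk 4; 32 GB remain.
Put 260 GB in disk 5; 240 GB remain.
Put 265 GB in disk 6; 235 GB remain.
Put 146 GB in disk 5; 94 GB remain.
Put 90 GB in disk 6; 145 GB remain.
Put 115 GB in disk 6; 30 GB remain.
Put 80 GB in disk 3; 30 GB remain.
Put 366 GB in disk 7; 134 GB remain.
Put 319 GB in disk 8; 181 GB remain.
Final disks: [359,101] [112,333] [79,311,80] [373,95] [260,146] [265,90,115] [366] [319].

8 disks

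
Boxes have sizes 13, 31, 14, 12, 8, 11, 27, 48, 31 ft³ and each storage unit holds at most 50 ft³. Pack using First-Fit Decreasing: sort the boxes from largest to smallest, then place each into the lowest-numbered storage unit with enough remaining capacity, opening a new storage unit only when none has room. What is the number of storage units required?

5

Sorted descending: 48, 31, 31, 27, 14, 13, 12, 11, 8.
48 ft³ → storage unit 1 (remaining 2 ft³)
31 ft³ → storage unit 2 (remaining 19 ft³)
31 ft³ → storage unit 3 (remaining 19 ft³)
27 ft³ → storage unit 4 (remaining 23 ft³)
14 ft³ → storage unit 2 (remaining 5 ft³)
13 ft³ → storage unit 3 (remaining 6 ft³)
12 ft³ → storage unit 4 (remaining 11 ft³)
11 ft³ → storage unit 4 (remaining 0 ft³)
8 ft³ → storage unit 5 (remaining 42 ft³)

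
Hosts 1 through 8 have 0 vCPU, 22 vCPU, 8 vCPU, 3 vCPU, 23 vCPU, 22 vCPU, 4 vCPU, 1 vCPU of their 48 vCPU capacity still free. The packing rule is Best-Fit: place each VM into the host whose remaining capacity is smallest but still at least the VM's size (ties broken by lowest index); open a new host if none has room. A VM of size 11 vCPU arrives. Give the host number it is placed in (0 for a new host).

2

Hosts with room: host 2 (22 vCPU), host 5 (23 vCPU), host 6 (22 vCPU).
Tightest fit is host 2 with 22 vCPU free.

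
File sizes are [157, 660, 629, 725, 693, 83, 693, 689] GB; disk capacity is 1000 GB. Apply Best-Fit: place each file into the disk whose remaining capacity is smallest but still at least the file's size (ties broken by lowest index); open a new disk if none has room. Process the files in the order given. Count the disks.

6 disks

Put 157 GB in disk 1; 843 GB remain.
Put 660 GB in disk 1; 183 GB remain.
Put 629 GB in disk 2; 371 GB remain.
Put 725 GB in disk 3; 275 GB remain.
Put 693 GB in disk 4; 307 GB remain.
Put 83 GB in disk 1; 100 GB remain.
Put 693 GB in disk 5; 307 GB remain.
Put 689 GB in disk 6; 311 GB remain.
Final disks: [157,660,83] [629] [725] [693] [693] [689].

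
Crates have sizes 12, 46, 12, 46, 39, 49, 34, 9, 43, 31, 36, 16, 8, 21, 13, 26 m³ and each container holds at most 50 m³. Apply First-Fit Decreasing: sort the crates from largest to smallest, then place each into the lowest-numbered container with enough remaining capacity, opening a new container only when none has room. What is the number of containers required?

10

Sorted descending: 49, 46, 46, 43, 39, 36, 34, 31, 26, 21, 16, 13, 12, 12, 9, 8.
Put 49 m³ in container 1; 1 m³ remain.
Put 46 m³ in container 2; 4 m³ remain.
Put 46 m³ in container 3; 4 m³ remain.
Put 43 m³ in container 4; 7 m³ remain.
Put 39 m³ in container 5; 11 m³ remain.
Put 36 m³ in container 6; 14 m³ remain.
Put 34 m³ in container 7; 16 m³ remain.
Put 31 m³ in container 8; 19 m³ remain.
Put 26 m³ in container 9; 24 m³ remain.
Put 21 m³ in container 9; 3 m³ remain.
Put 16 m³ in container 7; 0 m³ remain.
Put 13 m³ in container 6; 1 m³ remain.
Put 12 m³ in container 8; 7 m³ remain.
Put 12 m³ in container 10; 38 m³ remain.
Put 9 m³ in container 5; 2 m³ remain.
Put 8 m³ in container 10; 30 m³ remain.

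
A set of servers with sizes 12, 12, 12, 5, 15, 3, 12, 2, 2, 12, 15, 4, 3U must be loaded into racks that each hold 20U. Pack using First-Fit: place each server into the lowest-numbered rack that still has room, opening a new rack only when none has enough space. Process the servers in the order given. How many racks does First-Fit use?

7

rack 1: place 12U, 8U left
rack 2: place 12U, 8U left
rack 3: place 12U, 8U left
rack 1: place 5U, 3U left
rack 4: place 15U, 5U left
rack 1: place 3U, 0U left
rack 5: place 12U, 8U left
rack 2: place 2U, 6U left
rack 2: place 2U, 4U left
rack 6: place 12U, 8U left
rack 7: place 15U, 5U left
rack 2: place 4U, 0U left
rack 3: place 3U, 5U left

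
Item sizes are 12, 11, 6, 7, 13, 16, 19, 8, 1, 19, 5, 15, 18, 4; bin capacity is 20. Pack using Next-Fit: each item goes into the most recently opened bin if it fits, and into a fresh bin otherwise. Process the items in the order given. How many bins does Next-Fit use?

10 bins

12 → bin 1 (remaining 8)
11 → bin 2 (remaining 9)
6 → bin 2 (remaining 3)
7 → bin 3 (remaining 13)
13 → bin 3 (remaining 0)
16 → bin 4 (remaining 4)
19 → bin 5 (remaining 1)
8 → bin 6 (remaining 12)
1 → bin 6 (remaining 11)
19 → bin 7 (remaining 1)
5 → bin 8 (remaining 15)
15 → bin 8 (remaining 0)
18 → bin 9 (remaining 2)
4 → bin 10 (remaining 16)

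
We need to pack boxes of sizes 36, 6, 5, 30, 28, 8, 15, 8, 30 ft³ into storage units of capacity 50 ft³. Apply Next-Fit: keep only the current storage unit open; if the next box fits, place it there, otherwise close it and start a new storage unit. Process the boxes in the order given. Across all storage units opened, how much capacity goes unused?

36 ft³ → storage unit 1 (remaining 14 ft³)
6 ft³ → storage unit 1 (remaining 8 ft³)
5 ft³ → storage unit 1 (remaining 3 ft³)
30 ft³ → storage unit 2 (remaining 20 ft³)
28 ft³ → storage unit 3 (remaining 22 ft³)
8 ft³ → storage unit 3 (remaining 14 ft³)
15 ft³ → storage unit 4 (remaining 35 ft³)
8 ft³ → storage unit 4 (remaining 27 ft³)
30 ft³ → storage unit 5 (remaining 20 ft³)
5 storage units × 50 ft³ = 250 ft³; used 166 ft³; unused 84 ft³.

84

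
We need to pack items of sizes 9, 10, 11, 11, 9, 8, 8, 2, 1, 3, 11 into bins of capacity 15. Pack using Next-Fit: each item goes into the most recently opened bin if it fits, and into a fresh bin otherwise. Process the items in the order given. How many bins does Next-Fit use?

bin 1: place 9, 6 left
bin 2: place 10, 5 left
bin 3: place 11, 4 left
bin 4: place 11, 4 left
bin 5: place 9, 6 left
bin 6: place 8, 7 left
bin 7: place 8, 7 left
bin 7: place 2, 5 left
bin 7: place 1, 4 left
bin 7: place 3, 1 left
bin 8: place 11, 4 left

8 bins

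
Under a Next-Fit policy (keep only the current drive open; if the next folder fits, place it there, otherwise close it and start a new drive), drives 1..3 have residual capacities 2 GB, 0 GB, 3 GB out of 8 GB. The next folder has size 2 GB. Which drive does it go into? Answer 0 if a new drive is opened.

3

Next-Fit only looks at drive 3, which has 3 GB free.
2 GB fits there.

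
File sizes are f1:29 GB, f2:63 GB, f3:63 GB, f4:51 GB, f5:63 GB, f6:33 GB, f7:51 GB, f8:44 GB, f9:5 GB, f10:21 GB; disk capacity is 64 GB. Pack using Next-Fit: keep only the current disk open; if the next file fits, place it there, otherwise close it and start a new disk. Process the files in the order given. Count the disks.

9

disk 1: place f1 (29 GB), 35 GB left
disk 2: place f2 (63 GB), 1 GB left
disk 3: place f3 (63 GB), 1 GB left
disk 4: place f4 (51 GB), 13 GB left
disk 5: place f5 (63 GB), 1 GB left
disk 6: place f6 (33 GB), 31 GB left
disk 7: place f7 (51 GB), 13 GB left
disk 8: place f8 (44 GB), 20 GB left
disk 8: place f9 (5 GB), 15 GB left
disk 9: place f10 (21 GB), 43 GB left
Final disks: [29] [63] [63] [51] [63] [33] [51] [44,5] [21].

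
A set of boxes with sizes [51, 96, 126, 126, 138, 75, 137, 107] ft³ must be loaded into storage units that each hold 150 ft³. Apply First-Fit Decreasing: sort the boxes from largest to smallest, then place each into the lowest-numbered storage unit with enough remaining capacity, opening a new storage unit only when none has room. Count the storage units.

7

Sorted descending: 138, 137, 126, 126, 107, 96, 75, 51.
storage unit 1: place 138 ft³, 12 ft³ left
storage unit 2: place 137 ft³, 13 ft³ left
storage unit 3: place 126 ft³, 24 ft³ left
storage unit 4: place 126 ft³, 24 ft³ left
storage unit 5: place 107 ft³, 43 ft³ left
storage unit 6: place 96 ft³, 54 ft³ left
storage unit 7: place 75 ft³, 75 ft³ left
storage unit 6: place 51 ft³, 3 ft³ left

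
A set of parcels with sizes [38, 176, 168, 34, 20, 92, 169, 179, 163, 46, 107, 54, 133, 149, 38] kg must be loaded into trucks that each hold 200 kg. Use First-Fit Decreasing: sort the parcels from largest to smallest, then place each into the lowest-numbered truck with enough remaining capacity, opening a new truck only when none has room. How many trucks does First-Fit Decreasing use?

9

Sorted descending: 179, 176, 169, 168, 163, 149, 133, 107, 92, 54, 46, 38, 38, 34, 20.
truck 1: place 179 kg, 21 kg left
truck 2: place 176 kg, 24 kg left
truck 3: place 169 kg, 31 kg left
truck 4: place 168 kg, 32 kg left
truck 5: place 163 kg, 37 kg left
truck 6: place 149 kg, 51 kg left
truck 7: place 133 kg, 67 kg left
truck 8: place 107 kg, 93 kg left
truck 8: place 92 kg, 1 kg left
truck 7: place 54 kg, 13 kg left
truck 6: place 46 kg, 5 kg left
truck 9: place 38 kg, 162 kg left
truck 9: place 38 kg, 124 kg left
truck 5: place 34 kg, 3 kg left
truck 1: place 20 kg, 1 kg left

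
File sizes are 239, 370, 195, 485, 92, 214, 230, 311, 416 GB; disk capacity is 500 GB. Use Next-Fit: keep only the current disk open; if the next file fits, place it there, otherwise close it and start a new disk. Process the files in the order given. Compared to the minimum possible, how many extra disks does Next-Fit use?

2

Next-Fit: [239] [370] [195] [485] [92,214] [230] [311] [416] → 8 disks.
Total size 2552 GB; any packing needs at least ⌈2552/500⌉ = 6 disks.
An optimal packing achieves that bound: [485] [416] [370,92] [311] [239,230] [214,195] → 6 disks.
Excess: 8 − 6 = 2.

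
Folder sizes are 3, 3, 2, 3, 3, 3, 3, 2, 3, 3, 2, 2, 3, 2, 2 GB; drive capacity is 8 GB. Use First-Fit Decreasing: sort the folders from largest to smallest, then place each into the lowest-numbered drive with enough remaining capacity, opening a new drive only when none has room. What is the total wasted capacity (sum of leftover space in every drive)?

Sorted descending: 3, 3, 3, 3, 3, 3, 3, 3, 3, 2, 2, 2, 2, 2, 2.
drive 1: place 3 GB, 5 GB left
drive 1: place 3 GB, 2 GB left
drive 2: place 3 GB, 5 GB left
drive 2: place 3 GB, 2 GB left
drive 3: place 3 GB, 5 GB left
drive 3: place 3 GB, 2 GB left
drive 4: place 3 GB, 5 GB left
drive 4: place 3 GB, 2 GB left
drive 5: place 3 GB, 5 GB left
drive 1: place 2 GB, 0 GB left
drive 2: place 2 GB, 0 GB left
drive 3: place 2 GB, 0 GB left
drive 4: place 2 GB, 0 GB left
drive 5: place 2 GB, 3 GB left
drive 5: place 2 GB, 1 GB left
5 drives × 8 GB = 40 GB; used 39 GB; unused 1 GB.

1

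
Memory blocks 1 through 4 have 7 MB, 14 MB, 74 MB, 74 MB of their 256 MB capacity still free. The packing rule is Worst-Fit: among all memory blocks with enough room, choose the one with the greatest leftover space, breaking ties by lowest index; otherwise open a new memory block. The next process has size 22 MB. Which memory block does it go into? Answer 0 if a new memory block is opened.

Memory blocks with room: memory block 3 (74 MB), memory block 4 (74 MB).
Most room is memory block 3 with 74 MB free.

3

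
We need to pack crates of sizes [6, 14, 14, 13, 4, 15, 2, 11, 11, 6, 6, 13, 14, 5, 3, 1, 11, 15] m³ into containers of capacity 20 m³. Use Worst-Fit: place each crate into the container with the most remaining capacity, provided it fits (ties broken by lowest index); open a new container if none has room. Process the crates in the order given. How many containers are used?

10 containers

Put 6 m³ in container 1; 14 m³ remain.
Put 14 m³ in container 1; 0 m³ remain.
Put 14 m³ in container 2; 6 m³ remain.
Put 13 m³ in container 3; 7 m³ remain.
Put 4 m³ in container 3; 3 m³ remain.
Put 15 m³ in container 4; 5 m³ remain.
Put 2 m³ in container 2; 4 m³ remain.
Put 11 m³ in container 5; 9 m³ remain.
Put 11 m³ in container 6; 9 m³ remain.
Put 6 m³ in container 5; 3 m³ remain.
Put 6 m³ in container 6; 3 m³ remain.
Put 13 m³ in container 7; 7 m³ remain.
Put 14 m³ in container 8; 6 m³ remain.
Put 5 m³ in container 7; 2 m³ remain.
Put 3 m³ in container 8; 3 m³ remain.
Put 1 m³ in container 4; 4 m³ remain.
Put 11 m³ in container 9; 9 m³ remain.
Put 15 m³ in container 10; 5 m³ remain.
Final containers: [6,14] [14,2] [13,4] [15,1] [11,6] [11,6] [13,5] [14,3] [11] [15].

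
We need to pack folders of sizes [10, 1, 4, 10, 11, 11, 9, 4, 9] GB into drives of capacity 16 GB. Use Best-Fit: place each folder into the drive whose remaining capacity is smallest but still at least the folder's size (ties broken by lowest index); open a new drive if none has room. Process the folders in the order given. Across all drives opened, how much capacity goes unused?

27

drive 1: place 10 GB, 6 GB left
drive 1: place 1 GB, 5 GB left
drive 1: place 4 GB, 1 GB left
drive 2: place 10 GB, 6 GB left
drive 3: place 11 GB, 5 GB left
drive 4: place 11 GB, 5 GB left
drive 5: place 9 GB, 7 GB left
drive 3: place 4 GB, 1 GB left
drive 6: place 9 GB, 7 GB left
6 drives × 16 GB = 96 GB; used 69 GB; unused 27 GB.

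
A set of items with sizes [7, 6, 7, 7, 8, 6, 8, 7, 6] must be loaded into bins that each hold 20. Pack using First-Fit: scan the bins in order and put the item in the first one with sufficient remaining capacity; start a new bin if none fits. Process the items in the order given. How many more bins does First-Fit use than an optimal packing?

0

First-Fit: [7,6,7] [7,8] [6,8,6] [7] → 4 bins.
Total size 62; any packing needs at least ⌈62/20⌉ = 4 bins.
So 4 is already optimal.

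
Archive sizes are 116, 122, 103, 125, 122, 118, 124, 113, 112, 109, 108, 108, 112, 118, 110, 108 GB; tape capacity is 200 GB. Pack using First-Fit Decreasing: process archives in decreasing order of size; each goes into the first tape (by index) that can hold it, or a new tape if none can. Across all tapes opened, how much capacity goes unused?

1372

Sorted descending: 125, 124, 122, 122, 118, 118, 116, 113, 112, 112, 110, 109, 108, 108, 108, 103.
125 GB → tape 1 (remaining 75 GB)
124 GB → tape 2 (remaining 76 GB)
122 GB → tape 3 (remaining 78 GB)
122 GB → tape 4 (remaining 78 GB)
118 GB → tape 5 (remaining 82 GB)
118 GB → tape 6 (remaining 82 GB)
116 GB → tape 7 (remaining 84 GB)
113 GB → tape 8 (remaining 87 GB)
112 GB → tape 9 (remaining 88 GB)
112 GB → tape 10 (remaining 88 GB)
110 GB → tape 11 (remaining 90 GB)
109 GB → tape 12 (remaining 91 GB)
108 GB → tape 13 (remaining 92 GB)
108 GB → tape 14 (remaining 92 GB)
108 GB → tape 15 (remaining 92 GB)
103 GB → tape 16 (remaining 97 GB)
16 tapes × 200 GB = 3200 GB; used 1828 GB; unused 1372 GB.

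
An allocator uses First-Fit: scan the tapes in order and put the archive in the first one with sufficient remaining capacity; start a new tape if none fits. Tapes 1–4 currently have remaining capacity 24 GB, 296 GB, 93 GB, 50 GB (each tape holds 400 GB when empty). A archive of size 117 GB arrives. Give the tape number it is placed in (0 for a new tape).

2

Tapes with room: tape 2 (296 GB).
The first with room is tape 2.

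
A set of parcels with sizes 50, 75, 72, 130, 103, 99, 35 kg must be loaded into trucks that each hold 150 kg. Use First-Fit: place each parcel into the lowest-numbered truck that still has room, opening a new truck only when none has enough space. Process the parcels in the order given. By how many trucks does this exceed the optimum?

1

First-Fit: [50,75] [72,35] [130] [103] [99] → 5 trucks.
Total size 564 kg; any packing needs at least ⌈564/150⌉ = 4 trucks.
An optimal packing achieves that bound: [130] [103,35] [99,50] [75,72] → 4 trucks.
Excess: 5 − 4 = 1.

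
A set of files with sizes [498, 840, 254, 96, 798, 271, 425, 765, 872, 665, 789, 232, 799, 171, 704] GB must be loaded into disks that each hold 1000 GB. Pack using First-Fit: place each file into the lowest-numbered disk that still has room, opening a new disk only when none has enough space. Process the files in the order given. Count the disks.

disk 1: place 498 GB, 502 GB left
disk 2: place 840 GB, 160 GB left
disk 1: place 254 GB, 248 GB left
disk 1: place 96 GB, 152 GB left
disk 3: place 798 GB, 202 GB left
disk 4: place 271 GB, 729 GB left
disk 4: place 425 GB, 304 GB left
disk 5: place 765 GB, 235 GB left
disk 6: place 872 GB, 128 GB left
disk 7: place 665 GB, 335 GB left
disk 8: place 789 GB, 211 GB left
disk 4: place 232 GB, 72 GB left
disk 9: place 799 GB, 201 GB left
disk 3: place 171 GB, 31 GB left
disk 10: place 704 GB, 296 GB left

10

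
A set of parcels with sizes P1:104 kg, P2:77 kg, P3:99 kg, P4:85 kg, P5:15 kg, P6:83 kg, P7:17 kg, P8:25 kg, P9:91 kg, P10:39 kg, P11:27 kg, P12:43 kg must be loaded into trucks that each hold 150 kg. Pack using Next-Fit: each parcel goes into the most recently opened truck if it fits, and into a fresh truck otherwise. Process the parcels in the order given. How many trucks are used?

7

Put P1 (104 kg) in truck 1; 46 kg remain.
Put P2 (77 kg) in truck 2; 73 kg remain.
Put P3 (99 kg) in truck 3; 51 kg remain.
Put P4 (85 kg) in truck 4; 65 kg remain.
Put P5 (15 kg) in truck 4; 50 kg remain.
Put P6 (83 kg) in truck 5; 67 kg remain.
Put P7 (17 kg) in truck 5; 50 kg remain.
Put P8 (25 kg) in truck 5; 25 kg remain.
Put P9 (91 kg) in truck 6; 59 kg remain.
Put P10 (39 kg) in truck 6; 20 kg remain.
Put P11 (27 kg) in truck 7; 123 kg remain.
Put P12 (43 kg) in truck 7; 80 kg remain.
Final trucks: [104] [77] [99] [85,15] [83,17,25] [91,39] [27,43].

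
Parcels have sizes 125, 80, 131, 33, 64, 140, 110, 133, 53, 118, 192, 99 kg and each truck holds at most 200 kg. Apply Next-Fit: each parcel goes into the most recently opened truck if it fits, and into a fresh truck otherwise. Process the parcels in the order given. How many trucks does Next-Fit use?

10 trucks

truck 1: place 125 kg, 75 kg left
truck 2: place 80 kg, 120 kg left
truck 3: place 131 kg, 69 kg left
truck 3: place 33 kg, 36 kg left
truck 4: place 64 kg, 136 kg left
truck 5: place 140 kg, 60 kg left
truck 6: place 110 kg, 90 kg left
truck 7: place 133 kg, 67 kg left
truck 7: place 53 kg, 14 kg left
truck 8: place 118 kg, 82 kg left
truck 9: place 192 kg, 8 kg left
truck 10: place 99 kg, 101 kg left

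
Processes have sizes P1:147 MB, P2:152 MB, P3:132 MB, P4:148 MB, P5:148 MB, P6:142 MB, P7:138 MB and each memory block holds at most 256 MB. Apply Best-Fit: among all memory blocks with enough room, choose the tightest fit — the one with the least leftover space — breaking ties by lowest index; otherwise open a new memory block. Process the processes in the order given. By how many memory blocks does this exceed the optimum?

Best-Fit: [147] [152] [132] [148] [148] [142] [138] → 7 memory blocks.
7 processes exceed 128 MB (half the capacity), and no two of those can share a memory block, so at least 7 memory blocks are needed.
So 7 is already optimal.

0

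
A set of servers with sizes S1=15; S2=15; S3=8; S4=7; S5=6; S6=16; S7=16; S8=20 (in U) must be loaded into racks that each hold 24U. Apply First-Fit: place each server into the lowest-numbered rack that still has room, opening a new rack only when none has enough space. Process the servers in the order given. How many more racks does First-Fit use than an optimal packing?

0

First-Fit: [15,8] [15,7] [6,16] [16] [20] → 5 racks.
Total size 103U; any packing needs at least ⌈103/24⌉ = 5 racks.
So 5 is already optimal.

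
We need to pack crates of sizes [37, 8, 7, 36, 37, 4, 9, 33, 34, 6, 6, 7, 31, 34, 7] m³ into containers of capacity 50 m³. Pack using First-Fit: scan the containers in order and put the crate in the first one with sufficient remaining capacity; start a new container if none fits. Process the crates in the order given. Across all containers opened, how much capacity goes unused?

54

Put 37 m³ in container 1; 13 m³ remain.
Put 8 m³ in container 1; 5 m³ remain.
Put 7 m³ in container 2; 43 m³ remain.
Put 36 m³ in container 2; 7 m³ remain.
Put 37 m³ in container 3; 13 m³ remain.
Put 4 m³ in container 1; 1 m³ remain.
Put 9 m³ in container 3; 4 m³ remain.
Put 33 m³ in container 4; 17 m³ remain.
Put 34 m³ in container 5; 16 m³ remain.
Put 6 m³ in container 2; 1 m³ remain.
Put 6 m³ in container 4; 11 m³ remain.
Put 7 m³ in container 4; 4 m³ remain.
Put 31 m³ in container 6; 19 m³ remain.
Put 34 m³ in container 7; 16 m³ remain.
Put 7 m³ in container 5; 9 m³ remain.
7 containers × 50 m³ = 350 m³; used 296 m³; unused 54 m³.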